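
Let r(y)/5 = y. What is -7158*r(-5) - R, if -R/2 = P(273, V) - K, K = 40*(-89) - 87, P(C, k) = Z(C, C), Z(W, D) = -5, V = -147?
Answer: 186234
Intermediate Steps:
r(y) = 5*y
P(C, k) = -5
K = -3647 (K = -3560 - 87 = -3647)
R = -7284 (R = -2*(-5 - 1*(-3647)) = -2*(-5 + 3647) = -2*3642 = -7284)
-7158*r(-5) - R = -35790*(-5) - 1*(-7284) = -7158*(-25) + 7284 = 178950 + 7284 = 186234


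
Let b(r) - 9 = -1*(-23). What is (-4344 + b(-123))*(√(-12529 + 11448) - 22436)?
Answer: 96744032 - 4312*I*√1081 ≈ 9.6744e+7 - 1.4177e+5*I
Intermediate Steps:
b(r) = 32 (b(r) = 9 - 1*(-23) = 9 + 23 = 32)
(-4344 + b(-123))*(√(-12529 + 11448) - 22436) = (-4344 + 32)*(√(-12529 + 11448) - 22436) = -4312*(√(-1081) - 22436) = -4312*(I*√1081 - 22436) = -4312*(-22436 + I*√1081) = 96744032 - 4312*I*√1081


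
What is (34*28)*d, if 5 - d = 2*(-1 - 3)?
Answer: 12376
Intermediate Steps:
d = 13 (d = 5 - 2*(-1 - 3) = 5 - 2*(-4) = 5 - 1*(-8) = 5 + 8 = 13)
(34*28)*d = (34*28)*13 = 952*13 = 12376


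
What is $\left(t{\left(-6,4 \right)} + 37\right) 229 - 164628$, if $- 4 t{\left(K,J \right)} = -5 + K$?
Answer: $- \frac{622101}{4} \approx -1.5553 \cdot 10^{5}$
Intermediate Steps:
$t{\left(K,J \right)} = \frac{5}{4} - \frac{K}{4}$ ($t{\left(K,J \right)} = - \frac{-5 + K}{4} = \frac{5}{4} - \frac{K}{4}$)
$\left(t{\left(-6,4 \right)} + 37\right) 229 - 164628 = \left(\left(\frac{5}{4} - - \frac{3}{2}\right) + 37\right) 229 - 164628 = \left(\left(\frac{5}{4} + \frac{3}{2}\right) + 37\right) 229 - 164628 = \left(\frac{11}{4} + 37\right) 229 - 164628 = \frac{159}{4} \cdot 229 - 164628 = \frac{36411}{4} - 164628 = - \frac{622101}{4}$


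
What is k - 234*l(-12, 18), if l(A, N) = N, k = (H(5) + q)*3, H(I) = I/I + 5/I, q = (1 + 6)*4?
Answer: -4122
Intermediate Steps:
q = 28 (q = 7*4 = 28)
H(I) = 1 + 5/I
k = 90 (k = ((5 + 5)/5 + 28)*3 = ((1/5)*10 + 28)*3 = (2 + 28)*3 = 30*3 = 90)
k - 234*l(-12, 18) = 90 - 234*18 = 90 - 4212 = -4122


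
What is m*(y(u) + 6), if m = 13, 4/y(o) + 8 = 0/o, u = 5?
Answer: 143/2 ≈ 71.500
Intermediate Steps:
y(o) = -½ (y(o) = 4/(-8 + 0/o) = 4/(-8 + 0) = 4/(-8) = 4*(-⅛) = -½)
m*(y(u) + 6) = 13*(-½ + 6) = 13*(11/2) = 143/2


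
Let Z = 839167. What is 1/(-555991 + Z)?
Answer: 1/283176 ≈ 3.5314e-6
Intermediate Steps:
1/(-555991 + Z) = 1/(-555991 + 839167) = 1/283176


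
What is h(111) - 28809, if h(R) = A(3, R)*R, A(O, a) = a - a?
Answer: -28809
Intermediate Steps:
A(O, a) = 0
h(R) = 0 (h(R) = 0*R = 0)
h(111) - 28809 = 0 - 28809 = -28809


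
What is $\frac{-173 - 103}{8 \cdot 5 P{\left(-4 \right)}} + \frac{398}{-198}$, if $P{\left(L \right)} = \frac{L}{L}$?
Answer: $- \frac{8821}{990} \approx -8.9101$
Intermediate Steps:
$P{\left(L \right)} = 1$
$\frac{-173 - 103}{8 \cdot 5 P{\left(-4 \right)}} + \frac{398}{-198} = \frac{-173 - 103}{8 \cdot 5 \cdot 1} + \frac{398}{-198} = - \frac{276}{40 \cdot 1} + 398 \left(- \frac{1}{198}\right) = - \frac{276}{40} - \frac{199}{99} = \left(-276\right) \frac{1}{40} - \frac{199}{99} = - \frac{69}{10} - \frac{199}{99} = - \frac{8821}{990}$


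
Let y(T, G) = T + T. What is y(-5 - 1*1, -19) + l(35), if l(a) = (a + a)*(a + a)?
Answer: 4888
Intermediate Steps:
y(T, G) = 2*T
l(a) = 4*a**2 (l(a) = (2*a)*(2*a) = 4*a**2)
y(-5 - 1*1, -19) + l(35) = 2*(-5 - 1*1) + 4*35**2 = 2*(-5 - 1) + 4*1225 = 2*(-6) + 4900 = -12 + 4900 = 4888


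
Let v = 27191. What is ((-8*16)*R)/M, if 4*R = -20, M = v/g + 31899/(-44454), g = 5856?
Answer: 179146752/1098869 ≈ 163.03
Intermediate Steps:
M = 5494345/1399584 (M = 27191/5856 + 31899/(-44454) = 27191*(1/5856) + 31899*(-1/44454) = 27191/5856 - 343/478 = 5494345/1399584 ≈ 3.9257)
R = -5 (R = (1/4)*(-20) = -5)
((-8*16)*R)/M = (-8*16*(-5))/(5494345/1399584) = -128*(-5)*(1399584/5494345) = 640*(1399584/5494345) = 179146752/1098869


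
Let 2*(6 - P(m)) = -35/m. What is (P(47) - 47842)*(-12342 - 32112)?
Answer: 99944794623/47 ≈ 2.1265e+9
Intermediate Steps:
P(m) = 6 + 35/(2*m) (P(m) = 6 - (-35)/(2*m) = 6 + 35/(2*m))
(P(47) - 47842)*(-12342 - 32112) = ((6 + (35/2)/47) - 47842)*(-12342 - 32112) = ((6 + (35/2)*(1/47)) - 47842)*(-44454) = ((6 + 35/94) - 47842)*(-44454) = (599/94 - 47842)*(-44454) = -4496549/94*(-44454) = 99944794623/47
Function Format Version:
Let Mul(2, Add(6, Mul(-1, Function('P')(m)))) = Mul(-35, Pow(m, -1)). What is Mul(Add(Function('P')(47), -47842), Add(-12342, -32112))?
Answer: Rational(99944794623, 47) ≈ 2.1265e+9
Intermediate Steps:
Function('P')(m) = Add(6, Mul(Rational(35, 2), Pow(m, -1))) (Function('P')(m) = Add(6, Mul(Rational(-1, 2), Mul(-35, Pow(m, -1)))) = Add(6, Mul(Rational(35, 2), Pow(m, -1))))
Mul(Add(Function('P')(47), -47842), Add(-12342, -32112)) = Mul(Add(Add(6, Mul(Rational(35, 2), Pow(47, -1))), -47842), Add(-12342, -32112)) = Mul(Add(Add(6, Mul(Rational(35, 2), Rational(1, 47))), -47842), -44454) = Mul(Add(Add(6, Rational(35, 94)), -47842), -44454) = Mul(Add(Rational(599, 94), -47842), -44454) = Mul(Rational(-4496549, 94), -44454) = Rational(99944794623, 47)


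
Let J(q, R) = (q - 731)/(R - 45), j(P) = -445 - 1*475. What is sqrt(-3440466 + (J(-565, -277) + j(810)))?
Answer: I*sqrt(89204062178)/161 ≈ 1855.1*I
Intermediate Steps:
j(P) = -920 (j(P) = -445 - 475 = -920)
J(q, R) = (-731 + q)/(-45 + R)
sqrt(-3440466 + (J(-565, -277) + j(810))) = sqrt(-3440466 + ((-731 - 565)/(-45 - 277) - 920)) = sqrt(-3440466 + (-1296/(-322) - 920)) = sqrt(-3440466 + (-1/322*(-1296) - 920)) = sqrt(-3440466 + (648/161 - 920)) = sqrt(-3440466 - 147472/161) = sqrt(-554062498/161) = I*sqrt(89204062178)/161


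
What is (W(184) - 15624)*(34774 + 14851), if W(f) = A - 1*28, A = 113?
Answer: -771122875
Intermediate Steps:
W(f) = 85 (W(f) = 113 - 1*28 = 113 - 28 = 85)
(W(184) - 15624)*(34774 + 14851) = (85 - 15624)*(34774 + 14851) = -15539*49625 = -771122875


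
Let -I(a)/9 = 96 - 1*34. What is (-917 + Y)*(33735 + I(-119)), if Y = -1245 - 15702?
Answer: -592673928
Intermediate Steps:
Y = -16947
I(a) = -558 (I(a) = -9*(96 - 1*34) = -9*(96 - 34) = -9*62 = -558)
(-917 + Y)*(33735 + I(-119)) = (-917 - 16947)*(33735 - 558) = -17864*33177 = -592673928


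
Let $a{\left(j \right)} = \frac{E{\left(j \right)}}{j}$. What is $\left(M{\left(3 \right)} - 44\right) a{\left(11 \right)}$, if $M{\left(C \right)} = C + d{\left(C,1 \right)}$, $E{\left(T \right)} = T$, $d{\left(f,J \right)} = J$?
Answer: $-40$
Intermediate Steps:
$a{\left(j \right)} = 1$ ($a{\left(j \right)} = \frac{j}{j} = 1$)
$M{\left(C \right)} = 1 + C$ ($M{\left(C \right)} = C + 1 = 1 + C$)
$\left(M{\left(3 \right)} - 44\right) a{\left(11 \right)} = \left(\left(1 + 3\right) - 44\right) 1 = \left(4 - 44\right) 1 = \left(-40\right) 1 = -40$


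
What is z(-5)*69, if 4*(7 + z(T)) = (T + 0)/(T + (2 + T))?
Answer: -15111/32 ≈ -472.22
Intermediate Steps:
z(T) = -7 + T/(4*(2 + 2*T)) (z(T) = -7 + ((T + 0)/(T + (2 + T)))/4 = -7 + (T/(2 + 2*T))/4 = -7 + T/(4*(2 + 2*T)))
z(-5)*69 = ((-56 - 55*(-5))/(8*(1 - 5)))*69 = ((⅛)*(-56 + 275)/(-4))*69 = ((⅛)*(-¼)*219)*69 = -219/32*69 = -15111/32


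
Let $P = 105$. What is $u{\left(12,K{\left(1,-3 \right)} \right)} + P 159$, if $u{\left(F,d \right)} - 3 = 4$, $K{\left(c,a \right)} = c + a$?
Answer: $16702$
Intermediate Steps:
$K{\left(c,a \right)} = a + c$
$u{\left(F,d \right)} = 7$ ($u{\left(F,d \right)} = 3 + 4 = 7$)
$u{\left(12,K{\left(1,-3 \right)} \right)} + P 159 = 7 + 105 \cdot 159 = 7 + 16695 = 16702$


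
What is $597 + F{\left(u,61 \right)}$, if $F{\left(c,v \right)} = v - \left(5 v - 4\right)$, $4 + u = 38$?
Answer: $357$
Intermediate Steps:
$u = 34$ ($u = -4 + 38 = 34$)
$F{\left(c,v \right)} = 4 - 4 v$ ($F{\left(c,v \right)} = v - \left(-4 + 5 v\right) = 4 - 4 v$)
$597 + F{\left(u,61 \right)} = 597 + \left(4 - 244\right) = 597 - 240 = 357$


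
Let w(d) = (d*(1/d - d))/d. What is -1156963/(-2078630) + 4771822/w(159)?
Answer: -15770682778291/525477664 ≈ -30012.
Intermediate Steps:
w(d) = 1/d - d
-1156963/(-2078630) + 4771822/w(159) = -1156963/(-2078630) + 4771822/(1/159 - 1*159) = -1156963*(-1/2078630) + 4771822/(1/159 - 159) = 1156963/2078630 + 4771822/(-25280/159) = 1156963/2078630 + 4771822*(-159/25280) = 1156963/2078630 - 379359849/12640 = -15770682778291/525477664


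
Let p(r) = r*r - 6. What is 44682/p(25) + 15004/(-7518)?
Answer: 163315900/2326821 ≈ 70.188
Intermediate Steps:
p(r) = -6 + r² (p(r) = r² - 6 = -6 + r²)
44682/p(25) + 15004/(-7518) = 44682/(-6 + 25²) + 15004/(-7518) = 44682/(-6 + 625) + 15004*(-1/7518) = 44682/619 - 7502/3759 = 163315900/2326821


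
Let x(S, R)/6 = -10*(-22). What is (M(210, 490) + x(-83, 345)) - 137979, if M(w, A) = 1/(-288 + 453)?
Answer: -22548734/165 ≈ -1.3666e+5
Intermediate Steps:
x(S, R) = 1320 (x(S, R) = 6*(-10*(-22)) = 6*220 = 1320)
M(w, A) = 1/165
(M(210, 490) + x(-83, 345)) - 137979 = (1/165 + 1320) - 137979 = 217801/165 - 137979 = -22548734/165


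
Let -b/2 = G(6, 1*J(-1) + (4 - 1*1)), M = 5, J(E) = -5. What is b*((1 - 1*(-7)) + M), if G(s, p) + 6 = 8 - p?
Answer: -104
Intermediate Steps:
G(s, p) = 2 - p (G(s, p) = -6 + (8 - p) = 2 - p)
b = -8 (b = -2*(2 - (1*(-5) + (4 - 1*1))) = -2*(2 - (-5 + (4 - 1))) = -2*(2 - (-5 + 3)) = -2*(2 - 1*(-2)) = -2*(2 + 2) = -2*4 = -8)
b*((1 - 1*(-7)) + M) = -8*((1 - 1*(-7)) + 5) = -8*((1 + 7) + 5) = -8*(8 + 5) = -8*13 = -104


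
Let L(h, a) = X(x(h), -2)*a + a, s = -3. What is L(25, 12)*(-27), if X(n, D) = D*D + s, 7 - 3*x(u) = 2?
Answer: -648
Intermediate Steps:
x(u) = 5/3 (x(u) = 7/3 - ⅓*2 = 7/3 - ⅔ = 5/3)
X(n, D) = -3 + D² (X(n, D) = D*D - 3 = D² - 3 = -3 + D²)
L(h, a) = 2*a (L(h, a) = (-3 + (-2)²)*a + a = (-3 + 4)*a + a = 1*a + a = a + a = 2*a)
L(25, 12)*(-27) = (2*12)*(-27) = 24*(-27) = -648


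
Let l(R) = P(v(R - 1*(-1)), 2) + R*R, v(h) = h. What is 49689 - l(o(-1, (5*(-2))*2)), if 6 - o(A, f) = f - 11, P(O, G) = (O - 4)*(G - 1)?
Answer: 48286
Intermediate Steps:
P(O, G) = (-1 + G)*(-4 + O) (P(O, G) = (-4 + O)*(-1 + G) = (-1 + G)*(-4 + O))
o(A, f) = 17 - f (o(A, f) = 6 - (f - 11) = 6 - (-11 + f) = 6 + (11 - f) = 17 - f)
l(R) = -3 + R + R**2 (l(R) = (4 - (R - 1*(-1)) - 4*2 + 2*(R - 1*(-1))) + R*R = (4 - (R + 1) - 8 + 2*(R + 1)) + R**2 = (4 - (1 + R) - 8 + 2*(1 + R)) + R**2 = (4 + (-1 - R) - 8 + (2 + 2*R)) + R**2 = (-3 + R) + R**2 = -3 + R + R**2)
49689 - l(o(-1, (5*(-2))*2)) = 49689 - (-3 + (17 - 5*(-2)*2) + (17 - 5*(-2)*2)**2) = 49689 - (-3 + (17 - (-10)*2) + (17 - (-10)*2)**2) = 49689 - (-3 + (17 - 1*(-20)) + (17 - 1*(-20))**2) = 49689 - (-3 + (17 + 20) + (17 + 20)**2) = 49689 - (-3 + 37 + 37**2) = 49689 - (-3 + 37 + 1369) = 49689 - 1*1403 = 49689 - 1403 = 48286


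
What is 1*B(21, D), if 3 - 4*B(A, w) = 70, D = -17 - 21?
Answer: -67/4 ≈ -16.750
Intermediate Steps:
D = -38
B(A, w) = -67/4 (B(A, w) = ¾ - ¼*70 = ¾ - 35/2 = -67/4)
1*B(21, D) = 1*(-67/4) = -67/4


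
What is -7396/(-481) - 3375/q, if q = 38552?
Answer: 283507217/18543512 ≈ 15.289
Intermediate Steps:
-7396/(-481) - 3375/q = -7396/(-481) - 3375/38552 = -7396*(-1/481) - 3375*1/38552 = 7396/481 - 3375/38552 = 283507217/18543512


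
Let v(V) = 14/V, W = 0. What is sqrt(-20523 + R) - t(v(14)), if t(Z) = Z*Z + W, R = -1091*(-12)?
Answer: -1 + I*sqrt(7431) ≈ -1.0 + 86.203*I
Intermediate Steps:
R = 13092
t(Z) = Z**2 (t(Z) = Z*Z + 0 = Z**2 + 0 = Z**2)
sqrt(-20523 + R) - t(v(14)) = sqrt(-20523 + 13092) - (14/14)**2 = sqrt(-7431) - (14*(1/14))**2 = I*sqrt(7431) - 1*1**2 = I*sqrt(7431) - 1*1 = I*sqrt(7431) - 1 = -1 + I*sqrt(7431)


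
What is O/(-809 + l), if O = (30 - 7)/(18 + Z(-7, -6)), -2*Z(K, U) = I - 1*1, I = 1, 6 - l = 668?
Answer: -23/26478 ≈ -0.00086865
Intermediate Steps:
l = -662 (l = 6 - 1*668 = 6 - 668 = -662)
Z(K, U) = 0 (Z(K, U) = -(1 - 1*1)/2 = -(1 - 1)/2 = -½*0 = 0)
O = 23/18 (O = (30 - 7)/(18 + 0) = 23/18 ≈ 1.2778)
O/(-809 + l) = (23/18)/(-809 - 662) = (23/18)/(-1471) = -1/1471*23/18 = -23/26478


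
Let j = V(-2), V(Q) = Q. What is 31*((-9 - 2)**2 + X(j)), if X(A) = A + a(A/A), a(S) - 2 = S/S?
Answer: 3782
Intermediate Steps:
a(S) = 3 (a(S) = 2 + S/S = 2 + 1 = 3)
j = -2
X(A) = 3 + A (X(A) = A + 3 = 3 + A)
31*((-9 - 2)**2 + X(j)) = 31*((-9 - 2)**2 + (3 - 2)) = 31*((-11)**2 + 1) = 31*(121 + 1) = 31*122 = 3782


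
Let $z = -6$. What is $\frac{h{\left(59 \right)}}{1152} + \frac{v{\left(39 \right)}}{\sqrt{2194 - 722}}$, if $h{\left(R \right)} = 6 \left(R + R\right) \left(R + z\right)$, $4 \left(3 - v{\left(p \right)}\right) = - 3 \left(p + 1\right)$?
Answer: $\frac{3127}{96} + \frac{33 \sqrt{23}}{184} \approx 33.433$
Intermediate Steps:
$v{\left(p \right)} = \frac{15}{4} + \frac{3 p}{4}$ ($v{\left(p \right)} = 3 - \frac{\left(-3\right) \left(p + 1\right)}{4} = 3 - \frac{\left(-3\right) \left(1 + p\right)}{4} = 3 - \frac{-3 - 3 p}{4} = 3 + \left(\frac{3}{4} + \frac{3 p}{4}\right) = \frac{15}{4} + \frac{3 p}{4}$)
$h{\left(R \right)} = 12 R \left(-6 + R\right)$ ($h{\left(R \right)} = 6 \left(R + R\right) \left(R - 6\right) = 6 \cdot 2 R \left(-6 + R\right) = 12 R \left(-6 + R\right)$)
$\frac{h{\left(59 \right)}}{1152} + \frac{v{\left(39 \right)}}{\sqrt{2194 - 722}} = \frac{12 \cdot 59 \left(-6 + 59\right)}{1152} + \frac{\frac{15}{4} + \frac{3}{4} \cdot 39}{\sqrt{2194 - 722}} = 12 \cdot 59 \cdot 53 \cdot \frac{1}{1152} + \frac{\frac{15}{4} + \frac{117}{4}}{\sqrt{1472}} = 37524 \cdot \frac{1}{1152} + \frac{33}{8 \sqrt{23}} = \frac{3127}{96} + 33 \frac{\sqrt{23}}{184} = \frac{3127}{96} + \frac{33 \sqrt{23}}{184}$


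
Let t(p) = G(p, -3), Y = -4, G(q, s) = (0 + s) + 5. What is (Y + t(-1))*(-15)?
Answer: 30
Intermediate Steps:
G(q, s) = 5 + s (G(q, s) = s + 5 = 5 + s)
t(p) = 2 (t(p) = 5 - 3 = 2)
(Y + t(-1))*(-15) = (-4 + 2)*(-15) = -2*(-15) = 30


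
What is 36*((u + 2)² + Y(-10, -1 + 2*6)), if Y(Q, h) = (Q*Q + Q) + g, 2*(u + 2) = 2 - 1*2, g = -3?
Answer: 3132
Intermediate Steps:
u = -2 (u = -2 + (2 - 1*2)/2 = -2 + (2 - 2)/2 = -2 + (½)*0 = -2 + 0 = -2)
Y(Q, h) = -3 + Q + Q² (Y(Q, h) = (Q*Q + Q) - 3 = (Q² + Q) - 3 = (Q + Q²) - 3 = -3 + Q + Q²)
36*((u + 2)² + Y(-10, -1 + 2*6)) = 36*((-2 + 2)² + (-3 - 10 + (-10)²)) = 36*(0² + (-3 - 10 + 100)) = 36*(0 + 87) = 36*87 = 3132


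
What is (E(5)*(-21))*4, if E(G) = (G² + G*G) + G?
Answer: -4620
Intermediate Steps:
E(G) = G + 2*G² (E(G) = (G² + G²) + G = 2*G² + G = G + 2*G²)
(E(5)*(-21))*4 = ((5*(1 + 2*5))*(-21))*4 = ((5*(1 + 10))*(-21))*4 = ((5*11)*(-21))*4 = (55*(-21))*4 = -1155*4 = -4620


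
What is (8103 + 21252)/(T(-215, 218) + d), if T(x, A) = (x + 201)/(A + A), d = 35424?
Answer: 12426/14995 ≈ 0.82868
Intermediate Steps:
T(x, A) = (201 + x)/(2*A) (T(x, A) = (201 + x)/((2*A)) = (201 + x)*(1/(2*A)) = (201 + x)/(2*A))
(8103 + 21252)/(T(-215, 218) + d) = (8103 + 21252)/((½)*(201 - 215)/218 + 35424) = 29355/((½)*(1/218)*(-14) + 35424) = 29355/(-7/218 + 35424) = 29355/(7722425/218) = 29355*(218/7722425) = 12426/14995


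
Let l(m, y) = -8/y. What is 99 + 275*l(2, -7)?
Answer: 2893/7 ≈ 413.29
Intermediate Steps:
99 + 275*l(2, -7) = 99 + 275*(-8/(-7)) = 99 + 275*(-8*(-1/7)) = 99 + 275*(8/7) = 99 + 2200/7 = 2893/7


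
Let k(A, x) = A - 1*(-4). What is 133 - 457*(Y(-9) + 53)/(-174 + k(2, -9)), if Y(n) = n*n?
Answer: 41791/84 ≈ 497.51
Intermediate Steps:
Y(n) = n²
k(A, x) = 4 + A (k(A, x) = A + 4 = 4 + A)
133 - 457*(Y(-9) + 53)/(-174 + k(2, -9)) = 133 - 457*((-9)² + 53)/(-174 + (4 + 2)) = 133 - 457*(81 + 53)/(-174 + 6) = 133 - 61238/(-168) = 133 - 61238*(-1)/168 = 133 - 457*(-67/84) = 133 + 30619/84 = 41791/84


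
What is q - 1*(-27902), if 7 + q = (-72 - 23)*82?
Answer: 20105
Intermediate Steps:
q = -7797 (q = -7 + (-72 - 23)*82 = -7 - 95*82 = -7 - 7790 = -7797)
q - 1*(-27902) = -7797 - 1*(-27902) = -7797 + 27902 = 20105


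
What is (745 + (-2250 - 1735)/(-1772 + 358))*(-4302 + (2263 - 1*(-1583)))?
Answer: -241090620/707 ≈ -3.4101e+5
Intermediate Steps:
(745 + (-2250 - 1735)/(-1772 + 358))*(-4302 + (2263 - 1*(-1583))) = (745 - 3985/(-1414))*(-4302 + (2263 + 1583)) = (745 - 3985*(-1/1414))*(-4302 + 3846) = (745 + 3985/1414)*(-456) = (1057415/1414)*(-456) = -241090620/707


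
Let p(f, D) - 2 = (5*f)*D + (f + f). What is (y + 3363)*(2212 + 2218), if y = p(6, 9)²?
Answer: 372204170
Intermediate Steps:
p(f, D) = 2 + 2*f + 5*D*f (p(f, D) = 2 + ((5*f)*D + (f + f)) = 2 + (5*D*f + 2*f) = 2 + (2*f + 5*D*f) = 2 + 2*f + 5*D*f)
y = 80656 (y = (2 + 2*6 + 5*9*6)² = (2 + 12 + 270)² = 284² = 80656)
(y + 3363)*(2212 + 2218) = (80656 + 3363)*(2212 + 2218) = 84019*4430 = 372204170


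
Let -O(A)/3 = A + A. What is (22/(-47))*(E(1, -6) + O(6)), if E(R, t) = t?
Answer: 924/47 ≈ 19.660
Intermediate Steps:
O(A) = -6*A (O(A) = -3*(A + A) = -6*A)
(22/(-47))*(E(1, -6) + O(6)) = (22/(-47))*(-6 - 6*6) = (22*(-1/47))*(-6 - 36) = -22/47*(-42) = 924/47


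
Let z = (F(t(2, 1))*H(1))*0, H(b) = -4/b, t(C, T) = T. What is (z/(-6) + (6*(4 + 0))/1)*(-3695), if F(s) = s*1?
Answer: -88680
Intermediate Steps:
F(s) = s
z = 0 (z = (1*(-4/1))*0 = (1*(-4*1))*0 = (1*(-4))*0 = -4*0 = 0)
(z/(-6) + (6*(4 + 0))/1)*(-3695) = (0/(-6) + (6*(4 + 0))/1)*(-3695) = (0*(-⅙) + (6*4)*1)*(-3695) = (0 + 24*1)*(-3695) = (0 + 24)*(-3695) = 24*(-3695) = -88680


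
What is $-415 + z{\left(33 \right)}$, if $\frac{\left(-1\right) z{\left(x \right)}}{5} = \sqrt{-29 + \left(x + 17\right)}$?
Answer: $-415 - 5 \sqrt{21} \approx -437.91$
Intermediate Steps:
$z{\left(x \right)} = - 5 \sqrt{-12 + x}$ ($z{\left(x \right)} = - 5 \sqrt{-29 + \left(x + 17\right)} = - 5 \sqrt{-29 + \left(17 + x\right)} = - 5 \sqrt{-12 + x}$)
$-415 + z{\left(33 \right)} = -415 - 5 \sqrt{-12 + 33} = -415 - 5 \sqrt{21}$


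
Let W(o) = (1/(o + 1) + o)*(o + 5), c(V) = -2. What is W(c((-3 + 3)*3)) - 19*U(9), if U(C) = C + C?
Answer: -351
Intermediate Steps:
U(C) = 2*C
W(o) = (5 + o)*(o + 1/(1 + o)) (W(o) = (1/(1 + o) + o)*(5 + o) = (o + 1/(1 + o))*(5 + o) = (5 + o)*(o + 1/(1 + o)))
W(c((-3 + 3)*3)) - 19*U(9) = (5 + (-2)³ + 6*(-2) + 6*(-2)²)/(1 - 2) - 38*9 = (5 - 8 - 12 + 6*4)/(-1) - 19*18 = -(5 - 8 - 12 + 24) - 342 = -1*9 - 342 = -9 - 342 = -351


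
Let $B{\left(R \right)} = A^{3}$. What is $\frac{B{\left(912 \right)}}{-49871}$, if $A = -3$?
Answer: $\frac{27}{49871} \approx 0.0005414$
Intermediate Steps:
$B{\left(R \right)} = -27$ ($B{\left(R \right)} = \left(-3\right)^{3} = -27$)
$\frac{B{\left(912 \right)}}{-49871} = - \frac{27}{-49871} = \left(-27\right) \left(- \frac{1}{49871}\right) = \frac{27}{49871}$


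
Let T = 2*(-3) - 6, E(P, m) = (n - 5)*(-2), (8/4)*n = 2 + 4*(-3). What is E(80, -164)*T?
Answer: -240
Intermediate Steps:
n = -5 (n = (2 + 4*(-3))/2 = (2 - 12)/2 = (½)*(-10) = -5)
E(P, m) = 20 (E(P, m) = (-5 - 5)*(-2) = -10*(-2) = 20)
T = -12 (T = -6 - 6 = -12)
E(80, -164)*T = 20*(-12) = -240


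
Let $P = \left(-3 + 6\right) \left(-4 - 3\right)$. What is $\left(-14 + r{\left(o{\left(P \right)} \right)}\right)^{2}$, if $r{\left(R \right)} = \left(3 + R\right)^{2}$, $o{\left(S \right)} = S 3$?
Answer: $12859396$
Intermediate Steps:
$P = -21$ ($P = 3 \left(-7\right) = -21$)
$o{\left(S \right)} = 3 S$
$\left(-14 + r{\left(o{\left(P \right)} \right)}\right)^{2} = \left(-14 + \left(3 + 3 \left(-21\right)\right)^{2}\right)^{2} = \left(-14 + \left(3 - 63\right)^{2}\right)^{2} = \left(-14 + \left(-60\right)^{2}\right)^{2} = \left(-14 + 3600\right)^{2} = 3586^{2} = 12859396$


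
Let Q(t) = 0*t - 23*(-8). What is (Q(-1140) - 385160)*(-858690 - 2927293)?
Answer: 1457512591408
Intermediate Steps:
Q(t) = 184 (Q(t) = 0 + 184 = 184)
(Q(-1140) - 385160)*(-858690 - 2927293) = (184 - 385160)*(-858690 - 2927293) = -384976*(-3785983) = 1457512591408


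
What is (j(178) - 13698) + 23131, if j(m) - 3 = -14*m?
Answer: 6944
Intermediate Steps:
j(m) = 3 - 14*m
(j(178) - 13698) + 23131 = ((3 - 14*178) - 13698) + 23131 = ((3 - 2492) - 13698) + 23131 = (-2489 - 13698) + 23131 = -16187 + 23131 = 6944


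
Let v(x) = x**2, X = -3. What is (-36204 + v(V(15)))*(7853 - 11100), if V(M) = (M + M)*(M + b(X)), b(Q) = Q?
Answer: -303256812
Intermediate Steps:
V(M) = 2*M*(-3 + M) (V(M) = (M + M)*(M - 3) = (2*M)*(-3 + M) = 2*M*(-3 + M))
(-36204 + v(V(15)))*(7853 - 11100) = (-36204 + (2*15*(-3 + 15))**2)*(7853 - 11100) = (-36204 + (2*15*12)**2)*(-3247) = (-36204 + 360**2)*(-3247) = (-36204 + 129600)*(-3247) = 93396*(-3247) = -303256812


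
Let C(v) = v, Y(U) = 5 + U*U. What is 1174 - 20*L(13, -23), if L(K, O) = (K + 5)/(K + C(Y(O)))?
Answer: 641818/547 ≈ 1173.3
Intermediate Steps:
Y(U) = 5 + U²
L(K, O) = (5 + K)/(5 + K + O²) (L(K, O) = (K + 5)/(K + (5 + O²)) = (5 + K)/(5 + K + O²))
1174 - 20*L(13, -23) = 1174 - 20*(5 + 13)/(5 + 13 + (-23)²) = 1174 - 20*18/(5 + 13 + 529) = 1174 - 20*18/547 = 1174 - 360/547 = 641818/547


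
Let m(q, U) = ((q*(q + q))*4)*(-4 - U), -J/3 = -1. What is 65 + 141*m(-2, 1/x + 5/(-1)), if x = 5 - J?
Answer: 2321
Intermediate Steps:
J = 3 (J = -3*(-1) = 3)
x = 2 (x = 5 - 1*3 = 5 - 3 = 2)
m(q, U) = 8*q²*(-4 - U) (m(q, U) = ((q*(2*q))*4)*(-4 - U) = ((2*q²)*4)*(-4 - U) = (8*q²)*(-4 - U) = 8*q²*(-4 - U))
65 + 141*m(-2, 1/x + 5/(-1)) = 65 + 141*(8*(-2)²*(-4 - (1/2 + 5/(-1)))) = 65 + 141*(8*4*(-4 - (1*(½) + 5*(-1)))) = 65 + 141*(8*4*(-4 - (½ - 5))) = 65 + 141*(8*4*(-4 - 1*(-9/2))) = 65 + 141*(8*4*(-4 + 9/2)) = 65 + 141*(8*4*(½)) = 65 + 141*16 = 65 + 2256 = 2321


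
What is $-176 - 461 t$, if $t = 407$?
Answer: $-187803$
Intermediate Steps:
$-176 - 461 t = -176 - 187627 = -187803$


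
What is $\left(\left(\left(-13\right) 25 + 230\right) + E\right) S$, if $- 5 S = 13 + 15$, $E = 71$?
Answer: $\frac{672}{5} \approx 134.4$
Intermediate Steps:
$S = - \frac{28}{5}$ ($S = - \frac{13 + 15}{5} = \left(- \frac{1}{5}\right) 28 = - \frac{28}{5} \approx -5.6$)
$\left(\left(\left(-13\right) 25 + 230\right) + E\right) S = \left(\left(\left(-13\right) 25 + 230\right) + 71\right) \left(- \frac{28}{5}\right) = \left(\left(-325 + 230\right) + 71\right) \left(- \frac{28}{5}\right) = \left(-95 + 71\right) \left(- \frac{28}{5}\right) = \left(-24\right) \left(- \frac{28}{5}\right) = \frac{672}{5}$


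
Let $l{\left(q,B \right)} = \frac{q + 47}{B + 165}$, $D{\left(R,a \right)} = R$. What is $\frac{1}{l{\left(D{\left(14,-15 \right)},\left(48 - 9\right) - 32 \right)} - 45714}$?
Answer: $- \frac{172}{7862747} \approx -2.1875 \cdot 10^{-5}$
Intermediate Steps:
$l{\left(q,B \right)} = \frac{47 + q}{165 + B}$
$\frac{1}{l{\left(D{\left(14,-15 \right)},\left(48 - 9\right) - 32 \right)} - 45714} = \frac{1}{\frac{47 + 14}{165 + \left(\left(48 - 9\right) - 32\right)} - 45714} = \frac{1}{\frac{1}{165 + \left(39 - 32\right)} 61 - 45714} = \frac{1}{\frac{1}{165 + 7} \cdot 61 - 45714} = \frac{1}{\frac{1}{172} \cdot 61 - 45714} = \frac{1}{\frac{61}{172} - 45714} = \frac{1}{- \frac{7862747}{172}} = - \frac{172}{7862747}$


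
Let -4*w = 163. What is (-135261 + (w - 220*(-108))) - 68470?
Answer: -720047/4 ≈ -1.8001e+5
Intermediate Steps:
w = -163/4 (w = -1/4*163 = -163/4 ≈ -40.750)
(-135261 + (w - 220*(-108))) - 68470 = (-135261 + (-163/4 - 220*(-108))) - 68470 = (-135261 + (-163/4 + 23760)) - 68470 = (-135261 + 94877/4) - 68470 = -446167/4 - 68470 = -720047/4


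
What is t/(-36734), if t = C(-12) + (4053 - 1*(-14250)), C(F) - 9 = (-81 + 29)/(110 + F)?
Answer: -448631/899983 ≈ -0.49849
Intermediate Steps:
C(F) = 9 - 52/(110 + F) (C(F) = 9 + (-81 + 29)/(110 + F) = 9 - 52/(110 + F))
t = 897262/49 (t = (938 + 9*(-12))/(110 - 12) + (4053 - 1*(-14250)) = (938 - 108)/98 + (4053 + 14250) = (1/98)*830 + 18303 = 415/49 + 18303 = 897262/49 ≈ 18311.)
t/(-36734) = (897262/49)/(-36734) = (897262/49)*(-1/36734) = -448631/899983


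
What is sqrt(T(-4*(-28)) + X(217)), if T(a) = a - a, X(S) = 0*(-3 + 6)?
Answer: 0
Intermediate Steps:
X(S) = 0 (X(S) = 0*3 = 0)
T(a) = 0
sqrt(T(-4*(-28)) + X(217)) = sqrt(0 + 0) = sqrt(0) = 0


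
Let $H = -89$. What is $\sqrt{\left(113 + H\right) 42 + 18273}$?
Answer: $\sqrt{19281} \approx 138.86$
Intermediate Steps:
$\sqrt{\left(113 + H\right) 42 + 18273} = \sqrt{\left(113 - 89\right) 42 + 18273} = \sqrt{24 \cdot 42 + 18273} = \sqrt{1008 + 18273} = \sqrt{19281}$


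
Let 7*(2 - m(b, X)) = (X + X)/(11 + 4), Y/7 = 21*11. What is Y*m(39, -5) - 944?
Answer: 2444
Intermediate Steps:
Y = 1617 (Y = 7*(21*11) = 7*231 = 1617)
m(b, X) = 2 - 2*X/105 (m(b, X) = 2 - (X + X)/(7*(11 + 4)) = 2 - 2*X/(7*15) = 2 - 2*X/105)
Y*m(39, -5) - 944 = 1617*(2 - 2/105*(-5)) - 944 = 1617*(2 + 2/21) - 944 = 1617*(44/21) - 944 = 3388 - 944 = 2444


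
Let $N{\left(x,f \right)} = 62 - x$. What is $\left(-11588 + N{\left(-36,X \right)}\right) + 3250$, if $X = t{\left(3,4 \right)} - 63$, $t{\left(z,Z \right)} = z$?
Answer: $-8240$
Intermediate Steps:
$X = -60$ ($X = 3 - 63 = -60$)
$\left(-11588 + N{\left(-36,X \right)}\right) + 3250 = \left(-11588 + \left(62 - -36\right)\right) + 3250 = \left(-11588 + \left(62 + 36\right)\right) + 3250 = \left(-11588 + 98\right) + 3250 = -11490 + 3250 = -8240$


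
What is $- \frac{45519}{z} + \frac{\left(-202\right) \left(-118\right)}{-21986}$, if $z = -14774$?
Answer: $\frac{324313835}{162410582} \approx 1.9969$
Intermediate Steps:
$- \frac{45519}{z} + \frac{\left(-202\right) \left(-118\right)}{-21986} = - \frac{45519}{-14774} + \frac{\left(-202\right) \left(-118\right)}{-21986} = \left(-45519\right) \left(- \frac{1}{14774}\right) + 23836 \left(- \frac{1}{21986}\right) = \frac{45519}{14774} - \frac{11918}{10993} = \frac{324313835}{162410582}$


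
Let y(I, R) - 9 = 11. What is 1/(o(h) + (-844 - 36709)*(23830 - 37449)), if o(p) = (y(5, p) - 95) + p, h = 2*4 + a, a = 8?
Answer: 1/511434248 ≈ 1.9553e-9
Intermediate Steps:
y(I, R) = 20 (y(I, R) = 9 + 11 = 20)
h = 16 (h = 2*4 + 8 = 8 + 8 = 16)
o(p) = -75 + p (o(p) = (20 - 95) + p = -75 + p)
1/(o(h) + (-844 - 36709)*(23830 - 37449)) = 1/((-75 + 16) + (-844 - 36709)*(23830 - 37449)) = 1/(-59 - 37553*(-13619)) = 1/(-59 + 511434307) = 1/511434248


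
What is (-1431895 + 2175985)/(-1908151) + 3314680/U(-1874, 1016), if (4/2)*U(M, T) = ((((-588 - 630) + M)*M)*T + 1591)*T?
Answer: -556327914359543000/1426656296058126063 ≈ -0.38995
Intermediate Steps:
U(M, T) = T*(1591 + M*T*(-1218 + M))/2 (U(M, T) = (((((-588 - 630) + M)*M)*T + 1591)*T)/2 = ((((-1218 + M)*M)*T + 1591)*T)/2 = (((M*(-1218 + M))*T + 1591)*T)/2 = ((M*T*(-1218 + M) + 1591)*T)/2 = ((1591 + M*T*(-1218 + M))*T)/2 = (T*(1591 + M*T*(-1218 + M)))/2 = T*(1591 + M*T*(-1218 + M))/2)
(-1431895 + 2175985)/(-1908151) + 3314680/U(-1874, 1016) = (-1431895 + 2175985)/(-1908151) + 3314680/(((1/2)*1016*(1591 + 1016*(-1874)**2 - 1218*(-1874)*1016))) = 744090*(-1/1908151) + 3314680/(((1/2)*1016*(1591 + 1016*3511876 + 2319052512))) = -744090/1908151 + 3314680/(((1/2)*1016*(1591 + 3568066016 + 2319052512))) = -744090/1908151 + 3314680/(((1/2)*1016*5887120119)) = -744090/1908151 + 3314680/2990657020452 = -744090/1908151 + 3314680*(1/2990657020452) = -744090/1908151 + 828670/747664255113 = -556327914359543000/1426656296058126063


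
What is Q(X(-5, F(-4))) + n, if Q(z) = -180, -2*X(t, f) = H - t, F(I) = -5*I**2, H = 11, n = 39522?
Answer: 39342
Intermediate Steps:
X(t, f) = -11/2 + t/2 (X(t, f) = -(11 - t)/2 = -11/2 + t/2)
Q(X(-5, F(-4))) + n = -180 + 39522 = 39342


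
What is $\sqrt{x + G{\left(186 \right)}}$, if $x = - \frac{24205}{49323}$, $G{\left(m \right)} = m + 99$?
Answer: $\frac{5 \sqrt{27685690422}}{49323} \approx 16.867$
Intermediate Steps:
$G{\left(m \right)} = 99 + m$
$x = - \frac{24205}{49323}$ ($x = \left(-24205\right) \frac{1}{49323} = - \frac{24205}{49323} \approx -0.49074$)
$\sqrt{x + G{\left(186 \right)}} = \sqrt{- \frac{24205}{49323} + \left(99 + 186\right)} = \sqrt{- \frac{24205}{49323} + 285} = \sqrt{\frac{14032850}{49323}} = \frac{5 \sqrt{27685690422}}{49323}$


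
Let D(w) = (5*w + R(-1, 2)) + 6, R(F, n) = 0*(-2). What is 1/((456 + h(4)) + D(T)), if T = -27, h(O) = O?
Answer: 1/331 ≈ 0.0030211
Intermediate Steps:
R(F, n) = 0
D(w) = 6 + 5*w (D(w) = (5*w + 0) + 6 = 5*w + 6 = 6 + 5*w)
1/((456 + h(4)) + D(T)) = 1/((456 + 4) + (6 + 5*(-27))) = 1/(460 + (6 - 135)) = 1/(460 - 129) = 1/331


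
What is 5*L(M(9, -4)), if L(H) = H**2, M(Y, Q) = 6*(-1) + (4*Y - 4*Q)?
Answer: 10580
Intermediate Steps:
M(Y, Q) = -6 - 4*Q + 4*Y (M(Y, Q) = -6 + (-4*Q + 4*Y) = -6 - 4*Q + 4*Y)
5*L(M(9, -4)) = 5*(-6 - 4*(-4) + 4*9)**2 = 5*(-6 + 16 + 36)**2 = 5*46**2 = 5*2116 = 10580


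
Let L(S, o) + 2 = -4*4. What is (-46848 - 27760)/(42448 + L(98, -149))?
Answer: -37304/21215 ≈ -1.7584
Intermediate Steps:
L(S, o) = -18 (L(S, o) = -2 - 4*4 = -2 - 16 = -18)
(-46848 - 27760)/(42448 + L(98, -149)) = (-46848 - 27760)/(42448 - 18) = -74608/42430 = -74608*1/42430 = -37304/21215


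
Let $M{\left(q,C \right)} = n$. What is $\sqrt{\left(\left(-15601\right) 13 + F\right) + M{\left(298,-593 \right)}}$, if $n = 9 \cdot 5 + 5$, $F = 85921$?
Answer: $i \sqrt{116842} \approx 341.82 i$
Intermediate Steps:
$n = 50$ ($n = 45 + 5 = 50$)
$M{\left(q,C \right)} = 50$
$\sqrt{\left(\left(-15601\right) 13 + F\right) + M{\left(298,-593 \right)}} = \sqrt{\left(\left(-15601\right) 13 + 85921\right) + 50} = \sqrt{\left(-202813 + 85921\right) + 50} = \sqrt{-116892 + 50} = \sqrt{-116842} = i \sqrt{116842}$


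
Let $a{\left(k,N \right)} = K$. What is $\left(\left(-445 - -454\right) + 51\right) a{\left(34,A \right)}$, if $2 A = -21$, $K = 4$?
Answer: $240$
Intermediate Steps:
$A = - \frac{21}{2}$ ($A = \frac{1}{2} \left(-21\right) = - \frac{21}{2} \approx -10.5$)
$a{\left(k,N \right)} = 4$
$\left(\left(-445 - -454\right) + 51\right) a{\left(34,A \right)} = \left(\left(-445 - -454\right) + 51\right) 4 = \left(\left(-445 + 454\right) + 51\right) 4 = \left(9 + 51\right) 4 = 60 \cdot 4 = 240$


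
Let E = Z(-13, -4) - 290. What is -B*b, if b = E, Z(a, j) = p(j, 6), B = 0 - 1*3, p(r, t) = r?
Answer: -882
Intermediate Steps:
B = -3 (B = 0 - 3 = -3)
Z(a, j) = j
E = -294 (E = -4 - 290 = -294)
b = -294
-B*b = -(-3)*(-294) = -1*882 = -882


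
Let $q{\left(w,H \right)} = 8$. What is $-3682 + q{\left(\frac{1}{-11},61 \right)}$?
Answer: $-3674$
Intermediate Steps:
$-3682 + q{\left(\frac{1}{-11},61 \right)} = -3682 + 8 = -3674$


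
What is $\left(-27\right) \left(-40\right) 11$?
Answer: $11880$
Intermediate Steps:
$\left(-27\right) \left(-40\right) 11 = 1080 \cdot 11 = 11880$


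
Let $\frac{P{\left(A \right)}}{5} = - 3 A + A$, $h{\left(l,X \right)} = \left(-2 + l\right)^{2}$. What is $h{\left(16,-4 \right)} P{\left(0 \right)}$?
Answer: $0$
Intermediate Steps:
$P{\left(A \right)} = - 10 A$ ($P{\left(A \right)} = 5 \left(- 3 A + A\right) = 5 \left(- 2 A\right) = - 10 A$)
$h{\left(16,-4 \right)} P{\left(0 \right)} = \left(-2 + 16\right)^{2} \left(\left(-10\right) 0\right) = 14^{2} \cdot 0 = 196 \cdot 0 = 0$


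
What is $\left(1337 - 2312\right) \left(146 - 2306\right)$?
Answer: $2106000$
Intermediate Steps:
$\left(1337 - 2312\right) \left(146 - 2306\right) = - 975 \left(146 - 2306\right) = \left(-975\right) \left(-2160\right) = 2106000$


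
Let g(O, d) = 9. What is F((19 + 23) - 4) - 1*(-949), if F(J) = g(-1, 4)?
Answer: 958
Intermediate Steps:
F(J) = 9
F((19 + 23) - 4) - 1*(-949) = 9 - 1*(-949) = 9 + 949 = 958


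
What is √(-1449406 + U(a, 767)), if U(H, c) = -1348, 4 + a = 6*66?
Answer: I*√1450754 ≈ 1204.5*I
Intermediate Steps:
a = 392 (a = -4 + 6*66 = -4 + 396 = 392)
√(-1449406 + U(a, 767)) = √(-1449406 - 1348) = √(-1450754) = I*√1450754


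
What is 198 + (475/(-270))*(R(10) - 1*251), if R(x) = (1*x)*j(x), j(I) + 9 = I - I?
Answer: 43087/54 ≈ 797.91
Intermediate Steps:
j(I) = -9 (j(I) = -9 + (I - I) = -9 + 0 = -9)
R(x) = -9*x (R(x) = (1*x)*(-9) = x*(-9) = -9*x)
198 + (475/(-270))*(R(10) - 1*251) = 198 + (475/(-270))*(-9*10 - 1*251) = 198 + (475*(-1/270))*(-90 - 251) = 198 - 95/54*(-341) = 198 + 32395/54 = 43087/54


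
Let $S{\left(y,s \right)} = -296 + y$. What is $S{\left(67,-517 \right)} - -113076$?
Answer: $112847$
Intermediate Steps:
$S{\left(67,-517 \right)} - -113076 = \left(-296 + 67\right) - -113076 = -229 + 113076 = 112847$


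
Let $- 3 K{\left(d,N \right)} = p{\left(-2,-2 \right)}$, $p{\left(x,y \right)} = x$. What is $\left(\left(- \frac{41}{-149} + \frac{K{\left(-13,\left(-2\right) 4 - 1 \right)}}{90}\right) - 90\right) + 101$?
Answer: $\frac{226949}{20115} \approx 11.283$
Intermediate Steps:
$K{\left(d,N \right)} = \frac{2}{3}$ ($K{\left(d,N \right)} = \left(- \frac{1}{3}\right) \left(-2\right) = \frac{2}{3}$)
$\left(\left(- \frac{41}{-149} + \frac{K{\left(-13,\left(-2\right) 4 - 1 \right)}}{90}\right) - 90\right) + 101 = \left(\left(- \frac{41}{-149} + \frac{2}{3 \cdot 90}\right) - 90\right) + 101 = \left(\left(\left(-41\right) \left(- \frac{1}{149}\right) + \frac{2}{3} \cdot \frac{1}{90}\right) - 90\right) + 101 = \left(\left(\frac{41}{149} + \frac{1}{135}\right) - 90\right) + 101 = \left(\frac{5684}{20115} - 90\right) + 101 = - \frac{1804666}{20115} + 101 = \frac{226949}{20115}$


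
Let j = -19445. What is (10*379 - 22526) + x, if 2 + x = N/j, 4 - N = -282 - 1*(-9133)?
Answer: -364351563/19445 ≈ -18738.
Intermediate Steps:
N = -8847 (N = 4 - (-282 - 1*(-9133)) = 4 - (-282 + 9133) = 4 - 1*8851 = 4 - 8851 = -8847)
x = -30043/19445 (x = -2 - 8847/(-19445) = -2 - 8847*(-1/19445) = -2 + 8847/19445 = -30043/19445 ≈ -1.5450)
(10*379 - 22526) + x = (10*379 - 22526) - 30043/19445 = (3790 - 22526) - 30043/19445 = -18736 - 30043/19445 = -364351563/19445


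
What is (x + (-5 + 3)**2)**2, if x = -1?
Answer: 9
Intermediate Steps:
(x + (-5 + 3)**2)**2 = (-1 + (-5 + 3)**2)**2 = (-1 + (-2)**2)**2 = (-1 + 4)**2 = 3**2 = 9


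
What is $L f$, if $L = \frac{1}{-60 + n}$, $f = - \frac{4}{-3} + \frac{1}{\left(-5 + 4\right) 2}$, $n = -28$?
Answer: $- \frac{5}{528} \approx -0.0094697$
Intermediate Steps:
$f = \frac{5}{6}$ ($f = \left(-4\right) \left(- \frac{1}{3}\right) + \frac{1}{-1} \cdot \frac{1}{2} = \frac{4}{3} - \frac{1}{2} = \frac{5}{6} \approx 0.83333$)
$L = - \frac{1}{88}$ ($L = \frac{1}{-60 - 28} = \frac{1}{-88} = - \frac{1}{88} \approx -0.011364$)
$L f = \left(- \frac{1}{88}\right) \frac{5}{6} = - \frac{5}{528}$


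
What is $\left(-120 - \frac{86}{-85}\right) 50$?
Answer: $- \frac{101140}{17} \approx -5949.4$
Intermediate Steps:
$\left(-120 - \frac{86}{-85}\right) 50 = \left(-120 - - \frac{86}{85}\right) 50 = \left(-120 + \frac{86}{85}\right) 50 = \left(- \frac{10114}{85}\right) 50 = - \frac{101140}{17}$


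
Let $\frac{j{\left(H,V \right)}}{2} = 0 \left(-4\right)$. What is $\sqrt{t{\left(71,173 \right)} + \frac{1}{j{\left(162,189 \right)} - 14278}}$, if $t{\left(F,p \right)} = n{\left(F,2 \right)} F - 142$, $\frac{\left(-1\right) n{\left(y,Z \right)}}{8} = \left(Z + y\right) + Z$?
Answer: $\frac{i \sqrt{72011892686}}{1298} \approx 206.74 i$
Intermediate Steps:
$n{\left(y,Z \right)} = - 16 Z - 8 y$ ($n{\left(y,Z \right)} = - 8 \left(\left(Z + y\right) + Z\right) = - 8 \left(y + 2 Z\right) = - 16 Z - 8 y$)
$j{\left(H,V \right)} = 0$ ($j{\left(H,V \right)} = 2 \cdot 0 \left(-4\right) = 2 \cdot 0 = 0$)
$t{\left(F,p \right)} = -142 + F \left(-32 - 8 F\right)$ ($t{\left(F,p \right)} = \left(\left(-16\right) 2 - 8 F\right) F - 142 = \left(-32 - 8 F\right) F - 142 = F \left(-32 - 8 F\right) - 142 = -142 + F \left(-32 - 8 F\right)$)
$\sqrt{t{\left(71,173 \right)} + \frac{1}{j{\left(162,189 \right)} - 14278}} = \sqrt{\left(-142 - 568 \left(4 + 71\right)\right) + \frac{1}{0 - 14278}} = \sqrt{\left(-142 - 568 \cdot 75\right) + \frac{1}{-14278}} = \sqrt{\left(-142 - 42600\right) - \frac{1}{14278}} = \sqrt{-42742 - \frac{1}{14278}} = \sqrt{- \frac{610270277}{14278}} = \frac{i \sqrt{72011892686}}{1298}$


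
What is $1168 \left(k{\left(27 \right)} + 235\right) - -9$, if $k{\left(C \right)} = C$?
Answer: $306025$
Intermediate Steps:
$1168 \left(k{\left(27 \right)} + 235\right) - -9 = 1168 \left(27 + 235\right) - -9 = 1168 \cdot 262 + 9 = 306016 + 9 = 306025$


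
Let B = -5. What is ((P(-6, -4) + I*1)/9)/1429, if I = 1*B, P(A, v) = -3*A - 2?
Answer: 11/12861 ≈ 0.00085530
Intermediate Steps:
P(A, v) = -2 - 3*A
I = -5 (I = 1*(-5) = -5)
((P(-6, -4) + I*1)/9)/1429 = (((-2 - 3*(-6)) - 5*1)/9)/1429 = (((-2 + 18) - 5)*(1/9))*(1/1429) = ((16 - 5)*(1/9))*(1/1429) = (11*(1/9))*(1/1429) = (11/9)*(1/1429) = 11/12861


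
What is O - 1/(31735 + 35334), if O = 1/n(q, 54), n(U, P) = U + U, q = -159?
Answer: -67387/21327942 ≈ -0.0031596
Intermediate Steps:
n(U, P) = 2*U
O = -1/318 (O = 1/(2*(-159)) = 1/(-318) = -1/318 ≈ -0.0031447)
O - 1/(31735 + 35334) = -1/318 - 1/(31735 + 35334) = -1/318 - 1/67069 = -67387/21327942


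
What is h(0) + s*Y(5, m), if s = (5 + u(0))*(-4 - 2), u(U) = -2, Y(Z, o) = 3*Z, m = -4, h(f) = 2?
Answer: -268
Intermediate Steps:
s = -18 (s = (5 - 2)*(-4 - 2) = 3*(-6) = -18)
h(0) + s*Y(5, m) = 2 - 54*5 = 2 - 18*15 = 2 - 270 = -268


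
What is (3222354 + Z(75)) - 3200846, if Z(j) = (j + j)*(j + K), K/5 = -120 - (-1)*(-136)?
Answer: -159242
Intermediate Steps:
K = -1280 (K = 5*(-120 - (-1)*(-136)) = 5*(-120 - 1*136) = 5*(-120 - 136) = 5*(-256) = -1280)
Z(j) = 2*j*(-1280 + j) (Z(j) = (j + j)*(j - 1280) = (2*j)*(-1280 + j) = 2*j*(-1280 + j))
(3222354 + Z(75)) - 3200846 = (3222354 + 2*75*(-1280 + 75)) - 3200846 = (3222354 + 2*75*(-1205)) - 3200846 = (3222354 - 180750) - 3200846 = 3041604 - 3200846 = -159242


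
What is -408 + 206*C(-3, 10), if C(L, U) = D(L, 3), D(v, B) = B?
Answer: 210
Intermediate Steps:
C(L, U) = 3
-408 + 206*C(-3, 10) = -408 + 206*3 = -408 + 618 = 210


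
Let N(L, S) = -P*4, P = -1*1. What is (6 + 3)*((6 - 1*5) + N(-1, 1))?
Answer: 45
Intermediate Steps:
P = -1
N(L, S) = 4 (N(L, S) = -1*(-1)*4 = 1*4 = 4)
(6 + 3)*((6 - 1*5) + N(-1, 1)) = (6 + 3)*((6 - 1*5) + 4) = 9*((6 - 5) + 4) = 9*(1 + 4) = 9*5 = 45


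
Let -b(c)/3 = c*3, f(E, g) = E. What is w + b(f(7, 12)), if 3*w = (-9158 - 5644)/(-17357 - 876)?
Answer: -1143745/18233 ≈ -62.729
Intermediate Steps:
b(c) = -9*c (b(c) = -3*c*3 = -9*c)
w = 4934/18233 (w = ((-9158 - 5644)/(-17357 - 876))/3 = (-14802/(-18233))/3 = (-14802*(-1/18233))/3 = (⅓)*(14802/18233) = 4934/18233 ≈ 0.27061)
w + b(f(7, 12)) = 4934/18233 - 9*7 = 4934/18233 - 63 = -1143745/18233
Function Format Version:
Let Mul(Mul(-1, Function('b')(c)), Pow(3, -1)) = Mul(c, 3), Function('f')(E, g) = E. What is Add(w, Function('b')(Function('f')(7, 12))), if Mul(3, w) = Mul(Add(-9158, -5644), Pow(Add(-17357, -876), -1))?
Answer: Rational(-1143745, 18233) ≈ -62.729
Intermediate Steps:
Function('b')(c) = Mul(-9, c) (Function('b')(c) = Mul(-3, Mul(c, 3)) = Mul(-3, Mul(3, c)) = Mul(-9, c))
w = Rational(4934, 18233) (w = Mul(Rational(1, 3), Mul(Add(-9158, -5644), Pow(Add(-17357, -876), -1))) = Mul(Rational(1, 3), Mul(-14802, Pow(-18233, -1))) = Mul(Rational(1, 3), Mul(-14802, Rational(-1, 18233))) = Mul(Rational(1, 3), Rational(14802, 18233)) = Rational(4934, 18233) ≈ 0.27061)
Add(w, Function('b')(Function('f')(7, 12))) = Add(Rational(4934, 18233), Mul(-9, 7)) = Add(Rational(4934, 18233), -63) = Rational(-1143745, 18233)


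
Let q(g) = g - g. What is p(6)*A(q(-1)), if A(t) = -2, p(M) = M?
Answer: -12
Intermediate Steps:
q(g) = 0
p(6)*A(q(-1)) = 6*(-2) = -12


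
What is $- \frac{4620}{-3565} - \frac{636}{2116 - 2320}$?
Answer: $\frac{53497}{12121} \approx 4.4136$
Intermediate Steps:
$- \frac{4620}{-3565} - \frac{636}{2116 - 2320} = \left(-4620\right) \left(- \frac{1}{3565}\right) - \frac{636}{-204} = \frac{924}{713} - - \frac{53}{17} = \frac{924}{713} + \frac{53}{17} = \frac{53497}{12121}$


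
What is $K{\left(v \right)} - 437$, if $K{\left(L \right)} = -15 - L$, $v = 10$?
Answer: $-462$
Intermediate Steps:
$K{\left(v \right)} - 437 = \left(-15 - 10\right) - 437 = -25 - 437 = -462$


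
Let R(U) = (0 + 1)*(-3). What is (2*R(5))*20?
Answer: -120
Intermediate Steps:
R(U) = -3 (R(U) = 1*(-3) = -3)
(2*R(5))*20 = (2*(-3))*20 = -6*20 = -120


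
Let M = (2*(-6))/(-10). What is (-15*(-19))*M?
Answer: 342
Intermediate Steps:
M = 6/5 (M = -12*(-1/10) = 6/5 ≈ 1.2000)
(-15*(-19))*M = -15*(-19)*(6/5) = 285*(6/5) = 342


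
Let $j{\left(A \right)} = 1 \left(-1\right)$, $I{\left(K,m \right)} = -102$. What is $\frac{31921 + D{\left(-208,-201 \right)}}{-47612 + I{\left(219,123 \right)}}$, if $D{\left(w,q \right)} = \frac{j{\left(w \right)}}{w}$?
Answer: $- \frac{6639569}{9924512} \approx -0.66901$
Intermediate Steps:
$j{\left(A \right)} = -1$
$D{\left(w,q \right)} = - \frac{1}{w}$
$\frac{31921 + D{\left(-208,-201 \right)}}{-47612 + I{\left(219,123 \right)}} = \frac{31921 - \frac{1}{-208}}{-47612 - 102} = \frac{31921 - - \frac{1}{208}}{-47714} = \left(31921 + \frac{1}{208}\right) \left(- \frac{1}{47714}\right) = \frac{6639569}{208} \left(- \frac{1}{47714}\right) = - \frac{6639569}{9924512}$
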